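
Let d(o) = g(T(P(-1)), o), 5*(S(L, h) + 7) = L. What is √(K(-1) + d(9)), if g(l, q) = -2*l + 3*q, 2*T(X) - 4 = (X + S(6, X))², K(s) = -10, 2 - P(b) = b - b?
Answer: 6*I/5 ≈ 1.2*I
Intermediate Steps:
S(L, h) = -7 + L/5
P(b) = 2 (P(b) = 2 - (b - b) = 2 - 1*0 = 2 + 0 = 2)
T(X) = 2 + (-29/5 + X)²/2 (T(X) = 2 + (X + (-7 + (⅕)*6))²/2 = 2 + (X + (-7 + 6/5))²/2 = 2 + (X - 29/5)²/2 = 2 + (-29/5 + X)²/2)
d(o) = -461/25 + 3*o (d(o) = -2*(2 + (-29 + 5*2)²/50) + 3*o = -2*(2 + (-29 + 10)²/50) + 3*o = -2*(2 + (1/50)*(-19)²) + 3*o = -2*(2 + (1/50)*361) + 3*o = -2*(2 + 361/50) + 3*o = -2*461/50 + 3*o = -461/25 + 3*o)
√(K(-1) + d(9)) = √(-10 + (-461/25 + 3*9)) = √(-10 + (-461/25 + 27)) = √(-10 + 214/25) = √(-36/25) = 6*I/5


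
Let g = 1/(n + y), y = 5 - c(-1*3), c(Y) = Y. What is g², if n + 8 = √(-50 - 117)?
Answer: -1/167 ≈ -0.0059880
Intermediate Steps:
n = -8 + I*√167 (n = -8 + √(-50 - 117) = -8 + √(-167) = -8 + I*√167 ≈ -8.0 + 12.923*I)
y = 8 (y = 5 - (-1)*3 = 5 - 1*(-3) = 5 + 3 = 8)
g = -I*√167/167 (g = 1/((-8 + I*√167) + 8) = 1/(I*√167) = -I*√167/167 ≈ -0.077382*I)
g² = (-I*√167/167)² = -1/167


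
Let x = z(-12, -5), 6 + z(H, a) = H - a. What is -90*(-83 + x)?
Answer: 8640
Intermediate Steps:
z(H, a) = -6 + H - a (z(H, a) = -6 + (H - a) = -6 + H - a)
x = -13 (x = -6 - 12 - 1*(-5) = -6 - 12 + 5 = -13)
-90*(-83 + x) = -90*(-83 - 13) = -90*(-96) = 8640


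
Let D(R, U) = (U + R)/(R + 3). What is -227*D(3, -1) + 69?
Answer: -20/3 ≈ -6.6667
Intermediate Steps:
D(R, U) = (R + U)/(3 + R)
-227*D(3, -1) + 69 = -227*(3 - 1)/(3 + 3) + 69 = -227*2/6 + 69 = -227*⅓ + 69 = -227/3 + 69 = -20/3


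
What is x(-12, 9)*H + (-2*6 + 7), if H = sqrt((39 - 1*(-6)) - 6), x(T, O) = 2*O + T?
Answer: -5 + 6*sqrt(39) ≈ 32.470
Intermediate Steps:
x(T, O) = T + 2*O
H = sqrt(39) (H = sqrt((39 + 6) - 6) = sqrt(45 - 6) = sqrt(39) ≈ 6.2450)
x(-12, 9)*H + (-2*6 + 7) = (-12 + 2*9)*sqrt(39) + (-2*6 + 7) = (-12 + 18)*sqrt(39) + (-12 + 7) = 6*sqrt(39) - 5 = -5 + 6*sqrt(39)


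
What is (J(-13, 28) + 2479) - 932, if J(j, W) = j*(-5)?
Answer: 1612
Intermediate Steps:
J(j, W) = -5*j
(J(-13, 28) + 2479) - 932 = (-5*(-13) + 2479) - 932 = (65 + 2479) - 932 = 2544 - 932 = 1612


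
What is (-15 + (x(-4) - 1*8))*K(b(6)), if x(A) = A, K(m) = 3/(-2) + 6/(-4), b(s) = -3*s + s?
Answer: 81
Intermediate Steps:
b(s) = -2*s
K(m) = -3 (K(m) = 3*(-1/2) + 6*(-1/4) = -3/2 - 3/2 = -3)
(-15 + (x(-4) - 1*8))*K(b(6)) = (-15 + (-4 - 1*8))*(-3) = (-15 + (-4 - 8))*(-3) = (-15 - 12)*(-3) = -27*(-3) = 81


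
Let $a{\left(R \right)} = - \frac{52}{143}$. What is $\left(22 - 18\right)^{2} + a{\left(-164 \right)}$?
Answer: $\frac{172}{11} \approx 15.636$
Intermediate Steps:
$a{\left(R \right)} = - \frac{4}{11}$ ($a{\left(R \right)} = \left(-52\right) \frac{1}{143} = - \frac{4}{11}$)
$\left(22 - 18\right)^{2} + a{\left(-164 \right)} = \left(22 - 18\right)^{2} - \frac{4}{11} = 4^{2} - \frac{4}{11} = 16 - \frac{4}{11} = \frac{172}{11}$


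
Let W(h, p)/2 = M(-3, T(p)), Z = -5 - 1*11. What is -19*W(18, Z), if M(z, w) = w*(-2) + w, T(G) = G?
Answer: -608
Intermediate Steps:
M(z, w) = -w (M(z, w) = -2*w + w = -w)
Z = -16 (Z = -5 - 11 = -16)
W(h, p) = -2*p (W(h, p) = 2*(-p) = -2*p)
-19*W(18, Z) = -(-38)*(-16) = -19*32 = -608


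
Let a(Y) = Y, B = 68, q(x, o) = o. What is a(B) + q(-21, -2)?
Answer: 66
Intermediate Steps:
a(B) + q(-21, -2) = 68 - 2 = 66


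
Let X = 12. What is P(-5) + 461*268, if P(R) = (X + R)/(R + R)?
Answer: 1235473/10 ≈ 1.2355e+5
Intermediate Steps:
P(R) = (12 + R)/(2*R) (P(R) = (12 + R)/(R + R) = (12 + R)/((2*R)) = (12 + R)*(1/(2*R)) = (12 + R)/(2*R))
P(-5) + 461*268 = (½)*(12 - 5)/(-5) + 461*268 = (½)*(-⅕)*7 + 123548 = -7/10 + 123548 = 1235473/10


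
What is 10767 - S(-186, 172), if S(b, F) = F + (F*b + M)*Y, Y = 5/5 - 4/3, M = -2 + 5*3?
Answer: -194/3 ≈ -64.667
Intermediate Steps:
M = 13 (M = -2 + 15 = 13)
Y = -1/3 (Y = 5*(1/5) - 4*1/3 = 1 - 4/3 = -1/3 ≈ -0.33333)
S(b, F) = -13/3 + F - F*b/3 (S(b, F) = F + (F*b + 13)*(-1/3) = F + (13 + F*b)*(-1/3) = F + (-13/3 - F*b/3) = -13/3 + F - F*b/3)
10767 - S(-186, 172) = 10767 - (-13/3 + 172 - 1/3*172*(-186)) = 10767 - (-13/3 + 172 + 10664) = 10767 - 1*32495/3 = 10767 - 32495/3 = -194/3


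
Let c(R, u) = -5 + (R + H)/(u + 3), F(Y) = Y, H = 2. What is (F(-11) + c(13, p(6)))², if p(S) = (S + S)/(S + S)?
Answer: 2401/16 ≈ 150.06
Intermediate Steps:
p(S) = 1 (p(S) = (2*S)/((2*S)) = (2*S)*(1/(2*S)) = 1)
c(R, u) = -5 + (2 + R)/(3 + u) (c(R, u) = -5 + (R + 2)/(u + 3) = -5 + (2 + R)/(3 + u))
(F(-11) + c(13, p(6)))² = (-11 + (-13 + 13 - 5*1)/(3 + 1))² = (-11 + (-13 + 13 - 5)/4)² = (-11 + (¼)*(-5))² = (-11 - 5/4)² = (-49/4)² = 2401/16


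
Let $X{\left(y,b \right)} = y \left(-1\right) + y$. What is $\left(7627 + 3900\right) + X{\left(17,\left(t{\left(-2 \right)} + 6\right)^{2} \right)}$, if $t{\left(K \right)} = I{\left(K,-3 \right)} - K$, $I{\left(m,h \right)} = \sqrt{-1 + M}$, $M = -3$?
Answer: $11527$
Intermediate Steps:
$I{\left(m,h \right)} = 2 i$ ($I{\left(m,h \right)} = \sqrt{-1 - 3} = \sqrt{-4} = 2 i$)
$t{\left(K \right)} = - K + 2 i$ ($t{\left(K \right)} = 2 i - K = - K + 2 i$)
$X{\left(y,b \right)} = 0$ ($X{\left(y,b \right)} = - y + y = 0$)
$\left(7627 + 3900\right) + X{\left(17,\left(t{\left(-2 \right)} + 6\right)^{2} \right)} = \left(7627 + 3900\right) + 0 = 11527 + 0 = 11527$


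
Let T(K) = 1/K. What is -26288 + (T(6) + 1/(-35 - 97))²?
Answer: -50893519/1936 ≈ -26288.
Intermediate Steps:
-26288 + (T(6) + 1/(-35 - 97))² = -26288 + (1/6 + 1/(-35 - 97))² = -26288 + (⅙ + 1/(-132))² = -26288 + (⅙ - 1/132)² = -26288 + (7/44)² = -26288 + 49/1936 = -50893519/1936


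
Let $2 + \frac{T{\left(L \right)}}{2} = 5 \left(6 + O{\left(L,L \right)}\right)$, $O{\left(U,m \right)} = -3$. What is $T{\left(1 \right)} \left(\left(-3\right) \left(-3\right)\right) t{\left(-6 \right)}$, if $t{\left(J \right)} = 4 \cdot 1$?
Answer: $936$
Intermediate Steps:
$t{\left(J \right)} = 4$
$T{\left(L \right)} = 26$ ($T{\left(L \right)} = -4 + 2 \cdot 5 \left(6 - 3\right) = -4 + 2 \cdot 5 \cdot 3 = -4 + 2 \cdot 15 = -4 + 30 = 26$)
$T{\left(1 \right)} \left(\left(-3\right) \left(-3\right)\right) t{\left(-6 \right)} = 26 \left(\left(-3\right) \left(-3\right)\right) 4 = 26 \cdot 9 \cdot 4 = 234 \cdot 4 = 936$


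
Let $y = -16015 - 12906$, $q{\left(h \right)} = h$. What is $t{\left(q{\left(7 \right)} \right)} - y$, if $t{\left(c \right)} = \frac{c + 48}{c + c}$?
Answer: $\frac{404949}{14} \approx 28925.0$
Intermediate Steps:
$t{\left(c \right)} = \frac{48 + c}{2 c}$
$y = -28921$ ($y = -16015 - 12906 = -28921$)
$t{\left(q{\left(7 \right)} \right)} - y = \frac{48 + 7}{2 \cdot 7} - -28921 = \frac{1}{2} \cdot \frac{1}{7} \cdot 55 + 28921 = \frac{55}{14} + 28921 = \frac{404949}{14}$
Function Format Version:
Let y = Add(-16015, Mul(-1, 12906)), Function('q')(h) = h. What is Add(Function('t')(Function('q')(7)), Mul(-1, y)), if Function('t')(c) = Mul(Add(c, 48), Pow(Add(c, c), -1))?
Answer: Rational(404949, 14) ≈ 28925.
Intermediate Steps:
Function('t')(c) = Mul(Rational(1, 2), Pow(c, -1), Add(48, c)) (Function('t')(c) = Mul(Add(48, c), Pow(Mul(2, c), -1)) = Mul(Add(48, c), Mul(Rational(1, 2), Pow(c, -1))) = Mul(Rational(1, 2), Pow(c, -1), Add(48, c)))
y = -28921 (y = Add(-16015, -12906) = -28921)
Add(Function('t')(Function('q')(7)), Mul(-1, y)) = Add(Mul(Rational(1, 2), Pow(7, -1), Add(48, 7)), Mul(-1, -28921)) = Add(Mul(Rational(1, 2), Rational(1, 7), 55), 28921) = Add(Rational(55, 14), 28921) = Rational(404949, 14)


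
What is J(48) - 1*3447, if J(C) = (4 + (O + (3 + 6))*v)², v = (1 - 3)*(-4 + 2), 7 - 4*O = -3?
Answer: -947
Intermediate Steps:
O = 5/2 (O = 7/4 - ¼*(-3) = 7/4 + ¾ = 5/2 ≈ 2.5000)
v = 4 (v = -2*(-2) = 4)
J(C) = 2500 (J(C) = (4 + (5/2 + (3 + 6))*4)² = (4 + (5/2 + 9)*4)² = (4 + (23/2)*4)² = (4 + 46)² = 50² = 2500)
J(48) - 1*3447 = 2500 - 1*3447 = 2500 - 3447 = -947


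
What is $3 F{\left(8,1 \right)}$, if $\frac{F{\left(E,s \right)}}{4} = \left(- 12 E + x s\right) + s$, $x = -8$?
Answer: $-1236$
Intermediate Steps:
$F{\left(E,s \right)} = - 48 E - 28 s$ ($F{\left(E,s \right)} = 4 \left(\left(- 12 E - 8 s\right) + s\right) = 4 \left(- 12 E - 7 s\right) = - 48 E - 28 s$)
$3 F{\left(8,1 \right)} = 3 \left(\left(-48\right) 8 - 28\right) = 3 \left(-384 - 28\right) = 3 \left(-412\right) = -1236$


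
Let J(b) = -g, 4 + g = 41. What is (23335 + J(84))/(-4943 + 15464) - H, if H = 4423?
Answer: -15503695/3507 ≈ -4420.8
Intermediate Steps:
g = 37 (g = -4 + 41 = 37)
J(b) = -37 (J(b) = -1*37 = -37)
(23335 + J(84))/(-4943 + 15464) - H = (23335 - 37)/(-4943 + 15464) - 1*4423 = 23298/10521 - 4423 = 23298*(1/10521) - 4423 = 7766/3507 - 4423 = -15503695/3507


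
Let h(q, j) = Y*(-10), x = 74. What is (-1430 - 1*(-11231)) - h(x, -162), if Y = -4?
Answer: 9761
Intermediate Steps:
h(q, j) = 40 (h(q, j) = -4*(-10) = 40)
(-1430 - 1*(-11231)) - h(x, -162) = (-1430 - 1*(-11231)) - 1*40 = (-1430 + 11231) - 40 = 9801 - 40 = 9761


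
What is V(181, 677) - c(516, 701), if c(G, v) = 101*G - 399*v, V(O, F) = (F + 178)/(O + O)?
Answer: 82385901/362 ≈ 2.2759e+5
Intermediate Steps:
V(O, F) = (178 + F)/(2*O) (V(O, F) = (178 + F)/((2*O)) = (178 + F)*(1/(2*O)) = (178 + F)/(2*O))
c(G, v) = -399*v + 101*G
V(181, 677) - c(516, 701) = (1/2)*(178 + 677)/181 - (-399*701 + 101*516) = (1/2)*(1/181)*855 - (-279699 + 52116) = 855/362 - 1*(-227583) = 855/362 + 227583 = 82385901/362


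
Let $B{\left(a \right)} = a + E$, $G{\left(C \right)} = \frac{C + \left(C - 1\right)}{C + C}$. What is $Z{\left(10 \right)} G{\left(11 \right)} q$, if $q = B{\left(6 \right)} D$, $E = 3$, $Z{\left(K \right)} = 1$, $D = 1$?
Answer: $\frac{189}{22} \approx 8.5909$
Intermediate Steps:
$G{\left(C \right)} = \frac{-1 + 2 C}{2 C}$ ($G{\left(C \right)} = \frac{C + \left(-1 + C\right)}{2 C} = \left(-1 + 2 C\right) \frac{1}{2 C} = \frac{-1 + 2 C}{2 C}$)
$B{\left(a \right)} = 3 + a$ ($B{\left(a \right)} = a + 3 = 3 + a$)
$q = 9$ ($q = \left(3 + 6\right) 1 = 9 \cdot 1 = 9$)
$Z{\left(10 \right)} G{\left(11 \right)} q = 1 \frac{- \frac{1}{2} + 11}{11} \cdot 9 = 1 \cdot \frac{1}{11} \cdot \frac{21}{2} \cdot 9 = 1 \cdot \frac{21}{22} \cdot 9 = \frac{21}{22} \cdot 9 = \frac{189}{22}$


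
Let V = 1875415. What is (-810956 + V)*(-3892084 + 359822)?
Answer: -3759948076258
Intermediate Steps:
(-810956 + V)*(-3892084 + 359822) = (-810956 + 1875415)*(-3892084 + 359822) = 1064459*(-3532262) = -3759948076258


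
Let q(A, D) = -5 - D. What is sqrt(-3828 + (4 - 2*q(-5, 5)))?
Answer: 2*I*sqrt(951) ≈ 61.677*I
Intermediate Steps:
sqrt(-3828 + (4 - 2*q(-5, 5))) = sqrt(-3828 + (4 - 2*(-5 - 1*5))) = sqrt(-3828 + (4 - 2*(-5 - 5))) = sqrt(-3828 + (4 - 2*(-10))) = sqrt(-3828 + (4 + 20)) = sqrt(-3828 + 24) = sqrt(-3804) = 2*I*sqrt(951)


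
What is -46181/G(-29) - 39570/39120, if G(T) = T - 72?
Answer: 60086805/131704 ≈ 456.23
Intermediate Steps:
G(T) = -72 + T
-46181/G(-29) - 39570/39120 = -46181/(-72 - 29) - 39570/39120 = -46181/(-101) - 39570*1/39120 = -46181*(-1/101) - 1319/1304 = 46181/101 - 1319/1304 = 60086805/131704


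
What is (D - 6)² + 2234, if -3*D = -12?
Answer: 2238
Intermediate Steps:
D = 4 (D = -⅓*(-12) = 4)
(D - 6)² + 2234 = (4 - 6)² + 2234 = (-2)² + 2234 = 4 + 2234 = 2238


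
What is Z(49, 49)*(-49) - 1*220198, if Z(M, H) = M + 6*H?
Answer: -237005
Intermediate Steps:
Z(49, 49)*(-49) - 1*220198 = (49 + 6*49)*(-49) - 1*220198 = (49 + 294)*(-49) - 220198 = 343*(-49) - 220198 = -16807 - 220198 = -237005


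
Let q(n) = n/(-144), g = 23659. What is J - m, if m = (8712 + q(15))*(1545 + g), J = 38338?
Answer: -2634435415/12 ≈ -2.1954e+8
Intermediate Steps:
q(n) = -n/144 (q(n) = n*(-1/144) = -n/144)
m = 2634895471/12 (m = (8712 - 1/144*15)*(1545 + 23659) = (8712 - 5/48)*25204 = (418171/48)*25204 = 2634895471/12 ≈ 2.1957e+8)
J - m = 38338 - 1*2634895471/12 = 38338 - 2634895471/12 = -2634435415/12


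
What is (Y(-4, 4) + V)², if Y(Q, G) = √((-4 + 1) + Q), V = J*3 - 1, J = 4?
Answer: (11 + I*√7)² ≈ 114.0 + 58.207*I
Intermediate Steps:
V = 11 (V = 4*3 - 1 = 12 - 1 = 11)
Y(Q, G) = √(-3 + Q)
(Y(-4, 4) + V)² = (√(-3 - 4) + 11)² = (√(-7) + 11)² = (I*√7 + 11)² = (11 + I*√7)²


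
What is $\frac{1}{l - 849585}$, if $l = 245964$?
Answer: $- \frac{1}{603621} \approx -1.6567 \cdot 10^{-6}$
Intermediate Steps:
$\frac{1}{l - 849585} = \frac{1}{245964 - 849585} = \frac{1}{-603621} = - \frac{1}{603621}$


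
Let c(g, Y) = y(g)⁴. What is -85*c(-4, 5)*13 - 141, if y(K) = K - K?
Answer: -141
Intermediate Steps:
y(K) = 0
c(g, Y) = 0 (c(g, Y) = 0⁴ = 0)
-85*c(-4, 5)*13 - 141 = -0*13 - 141 = -85*0 - 141 = 0 - 141 = -141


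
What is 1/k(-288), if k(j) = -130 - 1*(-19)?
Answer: -1/111 ≈ -0.0090090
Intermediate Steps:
k(j) = -111 (k(j) = -130 + 19 = -111)
1/k(-288) = 1/(-111) = -1/111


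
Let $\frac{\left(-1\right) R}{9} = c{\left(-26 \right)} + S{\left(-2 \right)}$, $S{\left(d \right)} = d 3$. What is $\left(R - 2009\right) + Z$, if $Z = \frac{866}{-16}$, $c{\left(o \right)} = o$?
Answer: $- \frac{14201}{8} \approx -1775.1$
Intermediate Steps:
$S{\left(d \right)} = 3 d$
$R = 288$ ($R = - 9 \left(-26 + 3 \left(-2\right)\right) = - 9 \left(-26 - 6\right) = \left(-9\right) \left(-32\right) = 288$)
$Z = - \frac{433}{8}$ ($Z = 866 \left(- \frac{1}{16}\right) = - \frac{433}{8} \approx -54.125$)
$\left(R - 2009\right) + Z = \left(288 - 2009\right) - \frac{433}{8} = -1721 - \frac{433}{8} = - \frac{14201}{8}$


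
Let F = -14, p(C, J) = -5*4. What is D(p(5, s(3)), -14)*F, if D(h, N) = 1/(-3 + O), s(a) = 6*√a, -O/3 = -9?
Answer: -7/12 ≈ -0.58333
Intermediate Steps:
O = 27 (O = -3*(-9) = 27)
p(C, J) = -20
D(h, N) = 1/24 (D(h, N) = 1/(-3 + 27) = 1/24)
D(p(5, s(3)), -14)*F = (1/24)*(-14) = -7/12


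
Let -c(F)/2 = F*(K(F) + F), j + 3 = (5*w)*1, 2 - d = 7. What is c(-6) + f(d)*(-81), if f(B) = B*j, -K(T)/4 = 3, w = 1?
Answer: 594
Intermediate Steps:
K(T) = -12 (K(T) = -4*3 = -12)
d = -5 (d = 2 - 1*7 = 2 - 7 = -5)
j = 2 (j = -3 + (5*1)*1 = -3 + 5*1 = -3 + 5 = 2)
f(B) = 2*B (f(B) = B*2 = 2*B)
c(F) = -2*F*(-12 + F)
c(-6) + f(d)*(-81) = 2*(-6)*(12 - 1*(-6)) + (2*(-5))*(-81) = 2*(-6)*(12 + 6) - 10*(-81) = 2*(-6)*18 + 810 = -216 + 810 = 594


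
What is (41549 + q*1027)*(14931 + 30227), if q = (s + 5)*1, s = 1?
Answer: 2154533338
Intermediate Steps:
q = 6 (q = (1 + 5)*1 = 6*1 = 6)
(41549 + q*1027)*(14931 + 30227) = (41549 + 6*1027)*(14931 + 30227) = (41549 + 6162)*45158 = 47711*45158 = 2154533338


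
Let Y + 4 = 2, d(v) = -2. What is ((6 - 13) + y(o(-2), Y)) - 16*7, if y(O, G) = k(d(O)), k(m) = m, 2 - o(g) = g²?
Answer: -121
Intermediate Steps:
o(g) = 2 - g²
Y = -2 (Y = -4 + 2 = -2)
y(O, G) = -2
((6 - 13) + y(o(-2), Y)) - 16*7 = ((6 - 13) - 2) - 16*7 = (-7 - 2) - 112 = -9 - 112 = -121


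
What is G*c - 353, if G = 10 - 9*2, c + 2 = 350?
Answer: -3137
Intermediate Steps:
c = 348 (c = -2 + 350 = 348)
G = -8 (G = 10 - 18 = -8)
G*c - 353 = -8*348 - 353 = -2784 - 353 = -3137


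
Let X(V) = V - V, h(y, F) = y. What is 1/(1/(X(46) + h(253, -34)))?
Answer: 253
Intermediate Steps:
X(V) = 0
1/(1/(X(46) + h(253, -34))) = 1/(1/(0 + 253)) = 1/(1/253) = 253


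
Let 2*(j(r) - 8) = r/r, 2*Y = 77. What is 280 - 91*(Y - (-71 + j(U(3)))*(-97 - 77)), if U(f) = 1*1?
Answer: 1972803/2 ≈ 9.8640e+5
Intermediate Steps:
Y = 77/2 (Y = (1/2)*77 = 77/2 ≈ 38.500)
U(f) = 1
j(r) = 17/2 (j(r) = 8 + (r/r)/2 = 8 + (1/2)*1 = 8 + 1/2 = 17/2)
280 - 91*(Y - (-71 + j(U(3)))*(-97 - 77)) = 280 - 91*(77/2 - (-71 + 17/2)*(-97 - 77)) = 280 - 91*(77/2 - (-125)*(-174)/2) = 280 - 91*(77/2 - 1*10875) = 280 - 91*(77/2 - 10875) = 280 - 91*(-21673/2) = 280 + 1972243/2 = 1972803/2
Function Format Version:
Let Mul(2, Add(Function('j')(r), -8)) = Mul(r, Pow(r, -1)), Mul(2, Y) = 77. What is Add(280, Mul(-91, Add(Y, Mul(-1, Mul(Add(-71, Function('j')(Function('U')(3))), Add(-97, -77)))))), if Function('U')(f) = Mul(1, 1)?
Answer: Rational(1972803, 2) ≈ 9.8640e+5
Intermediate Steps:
Y = Rational(77, 2) (Y = Mul(Rational(1, 2), 77) = Rational(77, 2) ≈ 38.500)
Function('U')(f) = 1
Function('j')(r) = Rational(17, 2) (Function('j')(r) = Add(8, Mul(Rational(1, 2), Mul(r, Pow(r, -1)))) = Add(8, Mul(Rational(1, 2), 1)) = Add(8, Rational(1, 2)) = Rational(17, 2))
Add(280, Mul(-91, Add(Y, Mul(-1, Mul(Add(-71, Function('j')(Function('U')(3))), Add(-97, -77)))))) = Add(280, Mul(-91, Add(Rational(77, 2), Mul(-1, Mul(Add(-71, Rational(17, 2)), Add(-97, -77)))))) = Add(280, Mul(-91, Add(Rational(77, 2), Mul(-1, Mul(Rational(-125, 2), -174))))) = Add(280, Mul(-91, Add(Rational(77, 2), Mul(-1, 10875)))) = Add(280, Mul(-91, Add(Rational(77, 2), -10875))) = Add(280, Mul(-91, Rational(-21673, 2))) = Add(280, Rational(1972243, 2)) = Rational(1972803, 2)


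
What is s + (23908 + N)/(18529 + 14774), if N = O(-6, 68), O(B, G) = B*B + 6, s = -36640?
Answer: -1220197970/33303 ≈ -36639.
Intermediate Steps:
O(B, G) = 6 + B**2 (O(B, G) = B**2 + 6 = 6 + B**2)
N = 42 (N = 6 + (-6)**2 = 6 + 36 = 42)
s + (23908 + N)/(18529 + 14774) = -36640 + (23908 + 42)/(18529 + 14774) = -36640 + 23950/33303 = -1220197970/33303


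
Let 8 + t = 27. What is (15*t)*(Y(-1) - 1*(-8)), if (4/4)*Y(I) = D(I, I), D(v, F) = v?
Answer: 1995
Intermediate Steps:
Y(I) = I
t = 19 (t = -8 + 27 = 19)
(15*t)*(Y(-1) - 1*(-8)) = (15*19)*(-1 - 1*(-8)) = 285*(-1 + 8) = 285*7 = 1995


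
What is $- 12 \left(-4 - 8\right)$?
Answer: $144$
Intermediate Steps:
$- 12 \left(-4 - 8\right) = \left(-12\right) \left(-12\right) = 144$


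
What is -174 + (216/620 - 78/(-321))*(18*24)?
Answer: 1351266/16585 ≈ 81.475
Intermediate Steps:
-174 + (216/620 - 78/(-321))*(18*24) = -174 + (216*(1/620) - 78*(-1/321))*432 = -174 + (54/155 + 26/107)*432 = -174 + (9808/16585)*432 = -174 + 4237056/16585 = 1351266/16585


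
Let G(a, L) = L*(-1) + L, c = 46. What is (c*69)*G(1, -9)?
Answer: 0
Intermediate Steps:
G(a, L) = 0 (G(a, L) = -L + L = 0)
(c*69)*G(1, -9) = (46*69)*0 = 3174*0 = 0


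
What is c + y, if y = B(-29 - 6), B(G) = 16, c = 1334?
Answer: 1350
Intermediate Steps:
y = 16
c + y = 1334 + 16 = 1350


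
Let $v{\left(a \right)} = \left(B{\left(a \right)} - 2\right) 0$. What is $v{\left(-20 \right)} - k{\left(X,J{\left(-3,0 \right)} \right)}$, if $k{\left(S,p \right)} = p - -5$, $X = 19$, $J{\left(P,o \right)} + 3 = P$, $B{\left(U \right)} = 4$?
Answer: $1$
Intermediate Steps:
$J{\left(P,o \right)} = -3 + P$
$k{\left(S,p \right)} = 5 + p$ ($k{\left(S,p \right)} = p + 5 = 5 + p$)
$v{\left(a \right)} = 0$ ($v{\left(a \right)} = \left(4 - 2\right) 0 = 2 \cdot 0 = 0$)
$v{\left(-20 \right)} - k{\left(X,J{\left(-3,0 \right)} \right)} = 0 - \left(5 - 6\right) = 0 - -1 = 0 + 1 = 1$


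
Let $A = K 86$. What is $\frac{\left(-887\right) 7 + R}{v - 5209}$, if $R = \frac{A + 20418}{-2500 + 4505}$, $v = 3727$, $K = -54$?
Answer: $\frac{12433271}{2971410} \approx 4.1843$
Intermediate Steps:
$A = -4644$ ($A = \left(-54\right) 86 = -4644$)
$R = \frac{15774}{2005}$ ($R = \frac{-4644 + 20418}{-2500 + 4505} = \frac{15774}{2005} \approx 7.8673$)
$\frac{\left(-887\right) 7 + R}{v - 5209} = \frac{\left(-887\right) 7 + \frac{15774}{2005}}{3727 - 5209} = \frac{-6209 + \frac{15774}{2005}}{-1482} = \left(- \frac{12433271}{2005}\right) \left(- \frac{1}{1482}\right) = \frac{12433271}{2971410}$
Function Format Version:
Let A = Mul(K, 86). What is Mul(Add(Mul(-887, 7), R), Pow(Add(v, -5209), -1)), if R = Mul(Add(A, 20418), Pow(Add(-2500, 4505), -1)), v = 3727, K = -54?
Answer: Rational(12433271, 2971410) ≈ 4.1843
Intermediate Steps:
A = -4644 (A = Mul(-54, 86) = -4644)
R = Rational(15774, 2005) (R = Mul(Add(-4644, 20418), Pow(Add(-2500, 4505), -1)) = Mul(15774, Pow(2005, -1)) = Mul(15774, Rational(1, 2005)) = Rational(15774, 2005) ≈ 7.8673)
Mul(Add(Mul(-887, 7), R), Pow(Add(v, -5209), -1)) = Mul(Add(Mul(-887, 7), Rational(15774, 2005)), Pow(Add(3727, -5209), -1)) = Mul(Add(-6209, Rational(15774, 2005)), Pow(-1482, -1)) = Mul(Rational(-12433271, 2005), Rational(-1, 1482)) = Rational(12433271, 2971410)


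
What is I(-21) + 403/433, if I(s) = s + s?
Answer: -17783/433 ≈ -41.069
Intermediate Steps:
I(s) = 2*s
I(-21) + 403/433 = 2*(-21) + 403/433 = -42 + 403*(1/433) = -42 + 403/433 = -17783/433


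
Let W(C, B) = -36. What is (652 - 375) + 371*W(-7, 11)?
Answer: -13079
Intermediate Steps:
(652 - 375) + 371*W(-7, 11) = (652 - 375) + 371*(-36) = 277 - 13356 = -13079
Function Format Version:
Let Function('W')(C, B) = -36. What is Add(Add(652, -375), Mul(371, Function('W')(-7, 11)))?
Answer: -13079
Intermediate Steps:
Add(Add(652, -375), Mul(371, Function('W')(-7, 11))) = Add(Add(652, -375), Mul(371, -36)) = Add(277, -13356) = -13079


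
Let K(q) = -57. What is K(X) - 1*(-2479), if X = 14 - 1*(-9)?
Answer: 2422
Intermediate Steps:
X = 23 (X = 14 + 9 = 23)
K(X) - 1*(-2479) = -57 - 1*(-2479) = -57 + 2479 = 2422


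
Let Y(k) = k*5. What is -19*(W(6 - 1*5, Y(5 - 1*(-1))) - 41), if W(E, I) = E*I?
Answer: 209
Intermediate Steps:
Y(k) = 5*k
-19*(W(6 - 1*5, Y(5 - 1*(-1))) - 41) = -19*((6 - 1*5)*(5*(5 - 1*(-1))) - 41) = -19*((6 - 5)*(5*(5 + 1)) - 41) = -19*(1*(5*6) - 41) = -19*(1*30 - 41) = -19*(30 - 41) = -19*(-11) = 209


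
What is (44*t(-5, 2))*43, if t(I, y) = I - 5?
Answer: -18920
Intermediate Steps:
t(I, y) = -5 + I
(44*t(-5, 2))*43 = (44*(-5 - 5))*43 = (44*(-10))*43 = -440*43 = -18920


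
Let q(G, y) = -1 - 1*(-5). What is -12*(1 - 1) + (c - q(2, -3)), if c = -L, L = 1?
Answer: -5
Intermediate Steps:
c = -1 (c = -1*1 = -1)
q(G, y) = 4 (q(G, y) = -1 + 5 = 4)
-12*(1 - 1) + (c - q(2, -3)) = -12*(1 - 1) + (-1 - 1*4) = -12*0 + (-1 - 4) = -12*0 - 5 = 0 - 5 = -5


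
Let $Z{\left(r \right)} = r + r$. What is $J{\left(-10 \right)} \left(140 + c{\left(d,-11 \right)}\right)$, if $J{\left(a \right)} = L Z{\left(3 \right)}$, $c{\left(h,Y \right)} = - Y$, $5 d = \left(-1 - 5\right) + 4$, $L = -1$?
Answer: $-906$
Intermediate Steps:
$d = - \frac{2}{5}$ ($d = \frac{\left(-1 - 5\right) + 4}{5} = \frac{-6 + 4}{5} = \frac{1}{5} \left(-2\right) = - \frac{2}{5} \approx -0.4$)
$Z{\left(r \right)} = 2 r$
$J{\left(a \right)} = -6$ ($J{\left(a \right)} = - 2 \cdot 3 = \left(-1\right) 6 = -6$)
$J{\left(-10 \right)} \left(140 + c{\left(d,-11 \right)}\right) = - 6 \left(140 - -11\right) = - 6 \left(140 + 11\right) = \left(-6\right) 151 = -906$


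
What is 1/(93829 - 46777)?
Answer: 1/47052 ≈ 2.1253e-5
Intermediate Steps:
1/(93829 - 46777) = 1/47052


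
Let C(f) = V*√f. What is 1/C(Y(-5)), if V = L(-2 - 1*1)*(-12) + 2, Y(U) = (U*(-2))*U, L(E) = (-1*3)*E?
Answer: I*√2/1060 ≈ 0.0013342*I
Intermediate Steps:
L(E) = -3*E
Y(U) = -2*U² (Y(U) = (-2*U)*U = -2*U²)
V = -106 (V = -3*(-2 - 1*1)*(-12) + 2 = -3*(-2 - 1)*(-12) + 2 = -3*(-3)*(-12) + 2 = 9*(-12) + 2 = -108 + 2 = -106)
C(f) = -106*√f
1/C(Y(-5)) = 1/(-106*5*I*√2) = 1/(-530*I*√2) = I*√2/1060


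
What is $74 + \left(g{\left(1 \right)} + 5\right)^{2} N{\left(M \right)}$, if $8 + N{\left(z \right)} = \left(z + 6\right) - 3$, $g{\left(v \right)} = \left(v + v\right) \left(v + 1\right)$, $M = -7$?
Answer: $-898$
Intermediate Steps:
$g{\left(v \right)} = 2 v \left(1 + v\right)$
$N{\left(z \right)} = -5 + z$ ($N{\left(z \right)} = -8 + \left(\left(z + 6\right) - 3\right) = -8 + \left(\left(6 + z\right) - 3\right) = -8 + \left(3 + z\right) = -5 + z$)
$74 + \left(g{\left(1 \right)} + 5\right)^{2} N{\left(M \right)} = 74 + \left(2 \cdot 1 \left(1 + 1\right) + 5\right)^{2} \left(-5 - 7\right) = 74 + \left(2 \cdot 1 \cdot 2 + 5\right)^{2} \left(-12\right) = 74 + \left(4 + 5\right)^{2} \left(-12\right) = 74 + 9^{2} \left(-12\right) = 74 + 81 \left(-12\right) = 74 - 972 = -898$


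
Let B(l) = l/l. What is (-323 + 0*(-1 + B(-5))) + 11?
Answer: -312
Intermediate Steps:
B(l) = 1
(-323 + 0*(-1 + B(-5))) + 11 = (-323 + 0*(-1 + 1)) + 11 = (-323 + 0*0) + 11 = (-323 + 0) + 11 = -323 + 11 = -312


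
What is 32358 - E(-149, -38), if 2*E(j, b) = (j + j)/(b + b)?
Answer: 2459059/76 ≈ 32356.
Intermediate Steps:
E(j, b) = j/(2*b) (E(j, b) = ((j + j)/(b + b))/2 = ((2*j)/((2*b)))/2 = ((2*j)*(1/(2*b)))/2 = (j/b)/2 = j/(2*b))
32358 - E(-149, -38) = 32358 - (-149)/(2*(-38)) = 32358 - (-149)*(-1)/(2*38) = 32358 - 1*149/76 = 32358 - 149/76 = 2459059/76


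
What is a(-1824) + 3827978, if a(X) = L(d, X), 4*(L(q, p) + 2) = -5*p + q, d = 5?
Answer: 15321029/4 ≈ 3.8303e+6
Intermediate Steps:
L(q, p) = -2 - 5*p/4 + q/4 (L(q, p) = -2 + (-5*p + q)/4 = -2 + (q - 5*p)/4 = -2 + (-5*p/4 + q/4) = -2 - 5*p/4 + q/4)
a(X) = -3/4 - 5*X/4 (a(X) = -2 - 5*X/4 + (1/4)*5 = -2 - 5*X/4 + 5/4 = -3/4 - 5*X/4)
a(-1824) + 3827978 = (-3/4 - 5/4*(-1824)) + 3827978 = (-3/4 + 2280) + 3827978 = 9117/4 + 3827978 = 15321029/4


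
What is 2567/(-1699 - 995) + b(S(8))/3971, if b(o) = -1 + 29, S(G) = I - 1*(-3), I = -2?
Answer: -10118125/10697874 ≈ -0.94581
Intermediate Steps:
S(G) = 1 (S(G) = -2 - 1*(-3) = -2 + 3 = 1)
b(o) = 28
2567/(-1699 - 995) + b(S(8))/3971 = 2567/(-1699 - 995) + 28/3971 = 2567/(-2694) + 28*(1/3971) = 2567*(-1/2694) + 28/3971 = -2567/2694 + 28/3971 = -10118125/10697874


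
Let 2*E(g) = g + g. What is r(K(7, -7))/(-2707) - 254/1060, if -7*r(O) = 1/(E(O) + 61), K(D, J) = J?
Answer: -32487928/135580095 ≈ -0.23962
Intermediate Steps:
E(g) = g (E(g) = (g + g)/2 = (2*g)/2 = g)
r(O) = -1/(7*(61 + O)) (r(O) = -1/(7*(O + 61)) = -1/(7*(61 + O)))
r(K(7, -7))/(-2707) - 254/1060 = -1/(427 + 7*(-7))/(-2707) - 254/1060 = -1/(427 - 49)*(-1/2707) - 254*1/1060 = -1/378*(-1/2707) - 127/530 = 1/1023246 - 127/530 = -32487928/135580095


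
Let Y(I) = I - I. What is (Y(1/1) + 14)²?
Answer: 196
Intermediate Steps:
Y(I) = 0
(Y(1/1) + 14)² = (0 + 14)² = 14² = 196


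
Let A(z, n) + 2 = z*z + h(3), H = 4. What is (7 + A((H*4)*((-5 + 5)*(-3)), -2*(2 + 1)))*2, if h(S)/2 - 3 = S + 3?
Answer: 46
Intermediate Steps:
h(S) = 12 + 2*S (h(S) = 6 + 2*(S + 3) = 6 + 2*(3 + S) = 6 + (6 + 2*S) = 12 + 2*S)
A(z, n) = 16 + z**2 (A(z, n) = -2 + (z*z + (12 + 2*3)) = -2 + (z**2 + (12 + 6)) = -2 + (z**2 + 18) = -2 + (18 + z**2) = 16 + z**2)
(7 + A((H*4)*((-5 + 5)*(-3)), -2*(2 + 1)))*2 = (7 + (16 + ((4*4)*((-5 + 5)*(-3)))**2))*2 = (7 + (16 + (16*(0*(-3)))**2))*2 = (7 + (16 + (16*0)**2))*2 = (7 + (16 + 0**2))*2 = (7 + (16 + 0))*2 = (7 + 16)*2 = 23*2 = 46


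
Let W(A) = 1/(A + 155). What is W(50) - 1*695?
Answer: -142474/205 ≈ -695.00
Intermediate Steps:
W(A) = 1/(155 + A)
W(50) - 1*695 = 1/(155 + 50) - 1*695 = 1/205 - 695 = -142474/205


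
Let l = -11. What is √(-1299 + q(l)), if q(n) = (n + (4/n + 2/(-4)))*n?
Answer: I*√4674/2 ≈ 34.183*I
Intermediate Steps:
q(n) = n*(-½ + n + 4/n) (q(n) = (n + (4/n + 2*(-¼)))*n = (n + (4/n - ½))*n = (n + (-½ + 4/n))*n = (-½ + n + 4/n)*n = n*(-½ + n + 4/n))
√(-1299 + q(l)) = √(-1299 + (4 + (-11)² - ½*(-11))) = √(-1299 + (4 + 121 + 11/2)) = √(-1299 + 261/2) = √(-2337/2) = I*√4674/2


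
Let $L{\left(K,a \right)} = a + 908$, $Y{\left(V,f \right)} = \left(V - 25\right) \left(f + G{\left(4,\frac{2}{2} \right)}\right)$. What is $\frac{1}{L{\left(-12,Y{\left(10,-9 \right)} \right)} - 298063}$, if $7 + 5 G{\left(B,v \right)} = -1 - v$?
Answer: $- \frac{1}{296993} \approx -3.3671 \cdot 10^{-6}$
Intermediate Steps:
$G{\left(B,v \right)} = - \frac{8}{5} - \frac{v}{5}$ ($G{\left(B,v \right)} = - \frac{7}{5} + \frac{-1 - v}{5} = - \frac{7}{5} - \left(\frac{1}{5} + \frac{v}{5}\right) = - \frac{8}{5} - \frac{v}{5}$)
$Y{\left(V,f \right)} = \left(-25 + V\right) \left(- \frac{9}{5} + f\right)$ ($Y{\left(V,f \right)} = \left(V - 25\right) \left(f - \left(\frac{8}{5} + \frac{2 \cdot \frac{1}{2}}{5}\right)\right) = \left(-25 + V\right) \left(f - \left(\frac{8}{5} + \frac{2 \cdot \frac{1}{2}}{5}\right)\right) = \left(-25 + V\right) \left(f - \frac{9}{5}\right) = \left(-25 + V\right) \left(- \frac{9}{5} + f\right)$)
$L{\left(K,a \right)} = 908 + a$
$\frac{1}{L{\left(-12,Y{\left(10,-9 \right)} \right)} - 298063} = \frac{1}{\left(908 + \left(45 - -225 - 18 + 10 \left(-9\right)\right)\right) - 298063} = \frac{1}{\left(908 + \left(45 + 225 - 18 - 90\right)\right) - 298063} = \frac{1}{\left(908 + 162\right) - 298063} = \frac{1}{1070 - 298063} = \frac{1}{-296993} = - \frac{1}{296993}$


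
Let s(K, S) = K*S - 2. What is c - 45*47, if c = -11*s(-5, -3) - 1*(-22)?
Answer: -2236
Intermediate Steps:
s(K, S) = -2 + K*S
c = -121 (c = -11*(-2 - 5*(-3)) - 1*(-22) = -11*(-2 + 15) + 22 = -11*13 + 22 = -143 + 22 = -121)
c - 45*47 = -121 - 45*47 = -121 - 2115 = -2236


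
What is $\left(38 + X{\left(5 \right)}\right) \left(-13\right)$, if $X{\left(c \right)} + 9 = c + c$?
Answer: $-507$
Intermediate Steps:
$X{\left(c \right)} = -9 + 2 c$ ($X{\left(c \right)} = -9 + \left(c + c\right) = -9 + 2 c$)
$\left(38 + X{\left(5 \right)}\right) \left(-13\right) = \left(38 + \left(-9 + 2 \cdot 5\right)\right) \left(-13\right) = \left(38 + \left(-9 + 10\right)\right) \left(-13\right) = \left(38 + 1\right) \left(-13\right) = 39 \left(-13\right) = -507$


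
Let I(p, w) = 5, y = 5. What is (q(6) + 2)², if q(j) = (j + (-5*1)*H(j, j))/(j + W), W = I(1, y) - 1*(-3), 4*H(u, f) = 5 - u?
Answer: 19881/3136 ≈ 6.3396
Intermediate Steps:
H(u, f) = 5/4 - u/4 (H(u, f) = (5 - u)/4 = 5/4 - u/4)
W = 8 (W = 5 - 1*(-3) = 5 + 3 = 8)
q(j) = (-25/4 + 9*j/4)/(8 + j) (q(j) = (j + (-5*1)*(5/4 - j/4))/(j + 8) = (j - 5*(5/4 - j/4))/(8 + j) = (j + (-25/4 + 5*j/4))/(8 + j) = (-25/4 + 9*j/4)/(8 + j))
(q(6) + 2)² = ((-25 + 9*6)/(4*(8 + 6)) + 2)² = ((¼)*(-25 + 54)/14 + 2)² = ((¼)*(1/14)*29 + 2)² = (29/56 + 2)² = (141/56)² = 19881/3136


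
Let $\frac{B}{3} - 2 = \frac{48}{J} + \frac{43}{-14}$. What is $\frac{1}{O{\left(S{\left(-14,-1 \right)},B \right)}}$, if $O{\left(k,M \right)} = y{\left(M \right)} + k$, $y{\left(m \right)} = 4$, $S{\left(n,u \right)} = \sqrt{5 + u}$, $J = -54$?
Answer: $\frac{1}{6} \approx 0.16667$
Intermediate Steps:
$B = - \frac{247}{42}$ ($B = 6 + 3 \left(\frac{48}{-54} + \frac{43}{-14}\right) = 6 + 3 \left(48 \left(- \frac{1}{54}\right) + 43 \left(- \frac{1}{14}\right)\right) = 6 + 3 \left(- \frac{8}{9} - \frac{43}{14}\right) = 6 + 3 \left(- \frac{499}{126}\right) = 6 - \frac{499}{42} = - \frac{247}{42} \approx -5.881$)
$O{\left(k,M \right)} = 4 + k$
$\frac{1}{O{\left(S{\left(-14,-1 \right)},B \right)}} = \frac{1}{4 + \sqrt{5 - 1}} = \frac{1}{4 + \sqrt{4}} = \frac{1}{4 + 2} = \frac{1}{6}$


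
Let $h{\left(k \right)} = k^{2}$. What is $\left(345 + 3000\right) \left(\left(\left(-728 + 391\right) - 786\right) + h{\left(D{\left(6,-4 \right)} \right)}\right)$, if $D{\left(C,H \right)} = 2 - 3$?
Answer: $-3753090$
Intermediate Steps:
$D{\left(C,H \right)} = -1$ ($D{\left(C,H \right)} = 2 - 3 = -1$)
$\left(345 + 3000\right) \left(\left(\left(-728 + 391\right) - 786\right) + h{\left(D{\left(6,-4 \right)} \right)}\right) = \left(345 + 3000\right) \left(\left(\left(-728 + 391\right) - 786\right) + \left(-1\right)^{2}\right) = 3345 \left(\left(-337 - 786\right) + 1\right) = 3345 \left(-1123 + 1\right) = 3345 \left(-1122\right) = -3753090$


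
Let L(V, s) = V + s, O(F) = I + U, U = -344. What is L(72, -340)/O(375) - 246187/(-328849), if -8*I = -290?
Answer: 655582325/404813119 ≈ 1.6195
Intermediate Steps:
I = 145/4 (I = -⅛*(-290) = 145/4 ≈ 36.250)
O(F) = -1231/4 (O(F) = 145/4 - 344 = -1231/4)
L(72, -340)/O(375) - 246187/(-328849) = (72 - 340)/(-1231/4) - 246187/(-328849) = -268*(-4/1231) - 246187*(-1/328849) = 1072/1231 + 246187/328849 = 655582325/404813119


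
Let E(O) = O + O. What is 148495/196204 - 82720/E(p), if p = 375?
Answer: -1611862363/14715300 ≈ -109.54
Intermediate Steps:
E(O) = 2*O
148495/196204 - 82720/E(p) = 148495/196204 - 82720/(2*375) = 148495*(1/196204) - 82720/750 = 148495/196204 - 82720*1/750 = 148495/196204 - 8272/75 = -1611862363/14715300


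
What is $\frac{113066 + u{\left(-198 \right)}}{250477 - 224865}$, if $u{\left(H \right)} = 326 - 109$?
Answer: $\frac{113283}{25612} \approx 4.423$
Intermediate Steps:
$u{\left(H \right)} = 217$ ($u{\left(H \right)} = 326 - 109 = 217$)
$\frac{113066 + u{\left(-198 \right)}}{250477 - 224865} = \frac{113066 + 217}{250477 - 224865} = \frac{113283}{250477 - 224865} = \frac{113283}{25612}$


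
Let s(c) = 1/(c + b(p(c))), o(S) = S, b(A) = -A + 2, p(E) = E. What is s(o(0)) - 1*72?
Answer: -143/2 ≈ -71.500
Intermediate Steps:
b(A) = 2 - A
s(c) = 1/2 (s(c) = 1/(c + (2 - c)) = 1/2)
s(o(0)) - 1*72 = 1/2 - 1*72 = 1/2 - 72 = -143/2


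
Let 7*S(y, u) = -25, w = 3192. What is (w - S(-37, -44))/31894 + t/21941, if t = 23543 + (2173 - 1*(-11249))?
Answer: 236311627/132391994 ≈ 1.7849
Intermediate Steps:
S(y, u) = -25/7 (S(y, u) = (⅐)*(-25) = -25/7)
t = 36965 (t = 23543 + (2173 + 11249) = 23543 + 13422 = 36965)
(w - S(-37, -44))/31894 + t/21941 = (3192 - 1*(-25/7))/31894 + 36965/21941 = (3192 + 25/7)*(1/31894) + 36965*(1/21941) = (22369/7)*(1/31894) + 36965/21941 = 22369/223258 + 36965/21941 = 236311627/132391994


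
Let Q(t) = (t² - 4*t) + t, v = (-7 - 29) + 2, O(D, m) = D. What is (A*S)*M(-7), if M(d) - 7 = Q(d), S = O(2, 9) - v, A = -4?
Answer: -11088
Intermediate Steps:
v = -34 (v = -36 + 2 = -34)
S = 36 (S = 2 - 1*(-34) = 2 + 34 = 36)
Q(t) = t² - 3*t
M(d) = 7 + d*(-3 + d)
(A*S)*M(-7) = (-4*36)*(7 - 7*(-3 - 7)) = -144*(7 - 7*(-10)) = -144*(7 + 70) = -144*77 = -11088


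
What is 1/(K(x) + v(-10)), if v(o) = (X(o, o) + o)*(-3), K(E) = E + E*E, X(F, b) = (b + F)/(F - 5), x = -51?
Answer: 1/2576 ≈ 0.00038820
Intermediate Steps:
X(F, b) = (F + b)/(-5 + F)
K(E) = E + E**2
v(o) = -3*o - 6*o/(-5 + o) (v(o) = ((o + o)/(-5 + o) + o)*(-3) = ((2*o)/(-5 + o) + o)*(-3) = (2*o/(-5 + o) + o)*(-3) = (o + 2*o/(-5 + o))*(-3) = -3*o - 6*o/(-5 + o))
1/(K(x) + v(-10)) = 1/(-51*(1 - 51) + 3*(-10)*(3 - 1*(-10))/(-5 - 10)) = 1/(-51*(-50) + 3*(-10)*(3 + 10)/(-15)) = 1/(2550 + 3*(-10)*(-1/15)*13) = 1/(2550 + 26) = 1/2576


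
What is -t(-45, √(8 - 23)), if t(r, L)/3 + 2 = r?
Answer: 141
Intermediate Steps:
t(r, L) = -6 + 3*r
-t(-45, √(8 - 23)) = -(-6 + 3*(-45)) = -(-6 - 135) = -1*(-141) = 141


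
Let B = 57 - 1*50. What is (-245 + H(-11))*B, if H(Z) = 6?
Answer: -1673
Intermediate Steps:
B = 7 (B = 57 - 50 = 7)
(-245 + H(-11))*B = (-245 + 6)*7 = -239*7 = -1673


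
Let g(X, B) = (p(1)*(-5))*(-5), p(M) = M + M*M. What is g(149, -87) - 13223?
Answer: -13173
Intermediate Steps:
p(M) = M + M²
g(X, B) = 50 (g(X, B) = ((1*(1 + 1))*(-5))*(-5) = ((1*2)*(-5))*(-5) = (2*(-5))*(-5) = -10*(-5) = 50)
g(149, -87) - 13223 = 50 - 13223 = -13173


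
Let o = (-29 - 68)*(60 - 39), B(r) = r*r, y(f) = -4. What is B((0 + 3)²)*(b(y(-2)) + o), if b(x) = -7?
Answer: -165564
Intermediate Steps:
B(r) = r²
o = -2037 (o = -97*21 = -2037)
B((0 + 3)²)*(b(y(-2)) + o) = ((0 + 3)²)²*(-7 - 2037) = (3²)²*(-2044) = 9²*(-2044) = 81*(-2044) = -165564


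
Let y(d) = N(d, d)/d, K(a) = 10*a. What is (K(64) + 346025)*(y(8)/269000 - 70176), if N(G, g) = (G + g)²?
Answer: -163602861166668/6725 ≈ -2.4328e+10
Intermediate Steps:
y(d) = 4*d (y(d) = (d + d)²/d = (2*d)²/d = (4*d²)/d = 4*d)
(K(64) + 346025)*(y(8)/269000 - 70176) = (10*64 + 346025)*((4*8)/269000 - 70176) = (640 + 346025)*(32*(1/269000) - 70176) = 346665*(4/33625 - 70176) = 346665*(-2359667996/33625) = -163602861166668/6725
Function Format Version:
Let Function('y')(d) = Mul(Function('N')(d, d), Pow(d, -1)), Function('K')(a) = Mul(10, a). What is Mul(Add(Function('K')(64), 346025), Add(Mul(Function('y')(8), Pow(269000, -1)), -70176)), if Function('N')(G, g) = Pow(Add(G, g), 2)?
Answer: Rational(-163602861166668, 6725) ≈ -2.4328e+10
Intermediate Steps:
Function('y')(d) = Mul(4, d) (Function('y')(d) = Mul(Pow(Add(d, d), 2), Pow(d, -1)) = Mul(Pow(Mul(2, d), 2), Pow(d, -1)) = Mul(Mul(4, Pow(d, 2)), Pow(d, -1)) = Mul(4, d))
Mul(Add(Function('K')(64), 346025), Add(Mul(Function('y')(8), Pow(269000, -1)), -70176)) = Mul(Add(Mul(10, 64), 346025), Add(Mul(Mul(4, 8), Pow(269000, -1)), -70176)) = Mul(Add(640, 346025), Add(Mul(32, Rational(1, 269000)), -70176)) = Mul(346665, Add(Rational(4, 33625), -70176)) = Mul(346665, Rational(-2359667996, 33625)) = Rational(-163602861166668, 6725)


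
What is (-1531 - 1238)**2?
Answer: 7667361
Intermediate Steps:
(-1531 - 1238)**2 = (-2769)**2 = 7667361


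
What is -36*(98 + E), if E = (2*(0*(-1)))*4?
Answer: -3528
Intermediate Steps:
E = 0 (E = (2*0)*4 = 0*4 = 0)
-36*(98 + E) = -36*(98 + 0) = -36*98 = -3528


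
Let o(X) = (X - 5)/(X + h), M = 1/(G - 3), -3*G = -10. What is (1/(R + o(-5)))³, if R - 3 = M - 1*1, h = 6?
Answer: -1/125 ≈ -0.0080000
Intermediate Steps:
G = 10/3 (G = -⅓*(-10) = 10/3 ≈ 3.3333)
M = 3 (M = 1/(10/3 - 3) = 1/(⅓) = 3)
o(X) = (-5 + X)/(6 + X) (o(X) = (X - 5)/(X + 6) = (-5 + X)/(6 + X))
R = 5 (R = 3 + (3 - 1*1) = 3 + (3 - 1) = 3 + 2 = 5)
(1/(R + o(-5)))³ = (1/(5 + (-5 - 5)/(6 - 5)))³ = (1/(5 - 10/1))³ = (1/(5 + 1*(-10)))³ = (1/(5 - 10))³ = (1/(-5))³ = (-⅕)³ = -1/125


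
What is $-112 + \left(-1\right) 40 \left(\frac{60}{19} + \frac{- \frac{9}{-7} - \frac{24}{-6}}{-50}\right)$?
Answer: $- \frac{155668}{665} \approx -234.09$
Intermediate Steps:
$-112 + \left(-1\right) 40 \left(\frac{60}{19} + \frac{- \frac{9}{-7} - \frac{24}{-6}}{-50}\right) = -112 - 40 \left(60 \cdot \frac{1}{19} + \left(\left(-9\right) \left(- \frac{1}{7}\right) - -4\right) \left(- \frac{1}{50}\right)\right) = -112 - 40 \left(\frac{60}{19} + \left(\frac{9}{7} + 4\right) \left(- \frac{1}{50}\right)\right) = -112 - 40 \left(\frac{60}{19} + \frac{37}{7} \left(- \frac{1}{50}\right)\right) = -112 - 40 \left(\frac{60}{19} - \frac{37}{350}\right) = -112 - \frac{81188}{665} = - \frac{155668}{665}$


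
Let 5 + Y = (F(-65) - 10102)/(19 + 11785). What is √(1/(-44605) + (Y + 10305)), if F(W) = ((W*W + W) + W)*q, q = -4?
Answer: √713687542380476122030/263258710 ≈ 101.48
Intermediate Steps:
F(W) = -8*W - 4*W² (F(W) = ((W*W + W) + W)*(-4) = ((W² + W) + W)*(-4) = ((W + W²) + W)*(-4) = (W² + 2*W)*(-4) = -8*W - 4*W²)
Y = -42751/5902 (Y = -5 + (-4*(-65)*(2 - 65) - 10102)/(19 + 11785) = -5 + (-4*(-65)*(-63) - 10102)/11804 = -5 + (-16380 - 10102)*(1/11804) = -5 - 26482*1/11804 = -5 - 13241/5902 = -42751/5902 ≈ -7.2435)
√(1/(-44605) + (Y + 10305)) = √(1/(-44605) + (-42751/5902 + 10305)) = √(-1/44605 + 60777359/5902) = √(2710974092293/263258710) = √713687542380476122030/263258710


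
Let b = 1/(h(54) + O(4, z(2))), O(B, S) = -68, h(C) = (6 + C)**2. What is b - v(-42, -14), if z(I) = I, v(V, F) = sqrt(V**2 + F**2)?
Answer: 1/3532 - 14*sqrt(10) ≈ -44.272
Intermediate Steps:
v(V, F) = sqrt(F**2 + V**2)
b = 1/3532 (b = 1/((6 + 54)**2 - 68) = 1/(60**2 - 68) = 1/(3600 - 68) = 1/3532 ≈ 0.00028313)
b - v(-42, -14) = 1/3532 - sqrt((-14)**2 + (-42)**2) = 1/3532 - sqrt(196 + 1764) = 1/3532 - sqrt(1960) = 1/3532 - 14*sqrt(10)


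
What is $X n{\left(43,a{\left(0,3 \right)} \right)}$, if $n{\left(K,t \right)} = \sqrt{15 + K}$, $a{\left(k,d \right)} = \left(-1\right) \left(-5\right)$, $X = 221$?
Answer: $221 \sqrt{58} \approx 1683.1$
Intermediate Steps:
$a{\left(k,d \right)} = 5$
$X n{\left(43,a{\left(0,3 \right)} \right)} = 221 \sqrt{15 + 43} = 221 \sqrt{58}$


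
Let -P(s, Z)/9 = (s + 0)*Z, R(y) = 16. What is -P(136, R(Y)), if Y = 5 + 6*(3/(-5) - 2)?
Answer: 19584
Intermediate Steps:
Y = -53/5 (Y = 5 + 6*(3*(-1/5) - 2) = 5 + 6*(-3/5 - 2) = 5 + 6*(-13/5) = 5 - 78/5 = -53/5 ≈ -10.600)
P(s, Z) = -9*Z*s (P(s, Z) = -9*(s + 0)*Z = -9*s*Z = -9*Z*s)
-P(136, R(Y)) = -(-9)*16*136 = -1*(-19584) = 19584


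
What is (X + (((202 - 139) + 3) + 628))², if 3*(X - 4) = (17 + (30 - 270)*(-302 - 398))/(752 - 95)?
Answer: 2383241250625/3884841 ≈ 6.1347e+5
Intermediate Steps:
X = 175901/1971 (X = 4 + ((17 + (30 - 270)*(-302 - 398))/(752 - 95))/3 = 4 + ((17 - 240*(-700))/657)/3 = 4 + ((17 + 168000)*(1/657))/3 = 4 + (168017*(1/657))/3 = 4 + (⅓)*(168017/657) = 4 + 168017/1971 = 175901/1971 ≈ 89.245)
(X + (((202 - 139) + 3) + 628))² = (175901/1971 + (((202 - 139) + 3) + 628))² = (175901/1971 + ((63 + 3) + 628))² = (175901/1971 + (66 + 628))² = (175901/1971 + 694)² = (1543775/1971)² = 2383241250625/3884841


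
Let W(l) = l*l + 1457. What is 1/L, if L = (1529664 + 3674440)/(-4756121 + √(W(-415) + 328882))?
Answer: -4756121/5204104 + √125641/2602052 ≈ -0.91378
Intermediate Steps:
W(l) = 1457 + l² (W(l) = l² + 1457 = 1457 + l²)
L = 5204104/(-4756121 + 2*√125641) (L = (1529664 + 3674440)/(-4756121 + √((1457 + (-415)²) + 328882)) = 5204104/(-4756121 + √((1457 + 172225) + 328882)) = 5204104/(-4756121 + √(173682 + 328882)) = 5204104/(-4756121 + √502564) = 5204104/(-4756121 + 2*√125641) ≈ -1.0944)
1/L = 1/(-24751348320584/22620686464077 - 10408208*√125641/22620686464077)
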